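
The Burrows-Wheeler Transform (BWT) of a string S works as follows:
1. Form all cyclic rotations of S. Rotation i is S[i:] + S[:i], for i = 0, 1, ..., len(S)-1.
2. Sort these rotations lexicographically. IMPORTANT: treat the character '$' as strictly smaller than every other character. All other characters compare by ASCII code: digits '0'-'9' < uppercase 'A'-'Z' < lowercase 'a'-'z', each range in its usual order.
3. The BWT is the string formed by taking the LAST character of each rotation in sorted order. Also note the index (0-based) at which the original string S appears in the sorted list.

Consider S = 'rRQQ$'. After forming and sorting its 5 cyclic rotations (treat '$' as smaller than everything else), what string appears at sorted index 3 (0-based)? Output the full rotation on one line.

All 5 rotations (rotation i = S[i:]+S[:i]):
  rot[0] = rRQQ$
  rot[1] = RQQ$r
  rot[2] = QQ$rR
  rot[3] = Q$rRQ
  rot[4] = $rRQQ
Sorted (with $ < everything):
  sorted[0] = $rRQQ
  sorted[1] = Q$rRQ
  sorted[2] = QQ$rR
  sorted[3] = RQQ$r
  sorted[4] = rRQQ$
sorted[3] = RQQ$r

Answer: RQQ$r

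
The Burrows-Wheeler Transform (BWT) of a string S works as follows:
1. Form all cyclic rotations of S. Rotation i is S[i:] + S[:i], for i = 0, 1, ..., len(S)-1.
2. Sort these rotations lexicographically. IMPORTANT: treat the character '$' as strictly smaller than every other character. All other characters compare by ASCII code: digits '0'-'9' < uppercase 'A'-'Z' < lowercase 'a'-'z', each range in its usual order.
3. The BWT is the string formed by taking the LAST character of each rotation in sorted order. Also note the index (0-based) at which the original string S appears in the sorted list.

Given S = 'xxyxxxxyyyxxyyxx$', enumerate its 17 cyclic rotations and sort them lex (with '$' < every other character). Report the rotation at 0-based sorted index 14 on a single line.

Answer: yyxx$xxyxxxxyyyxx

Derivation:
All 17 rotations (rotation i = S[i:]+S[:i]):
  rot[0] = xxyxxxxyyyxxyyxx$
  rot[1] = xyxxxxyyyxxyyxx$x
  rot[2] = yxxxxyyyxxyyxx$xx
  rot[3] = xxxxyyyxxyyxx$xxy
  rot[4] = xxxyyyxxyyxx$xxyx
  rot[5] = xxyyyxxyyxx$xxyxx
  rot[6] = xyyyxxyyxx$xxyxxx
  rot[7] = yyyxxyyxx$xxyxxxx
  rot[8] = yyxxyyxx$xxyxxxxy
  rot[9] = yxxyyxx$xxyxxxxyy
  rot[10] = xxyyxx$xxyxxxxyyy
  rot[11] = xyyxx$xxyxxxxyyyx
  rot[12] = yyxx$xxyxxxxyyyxx
  rot[13] = yxx$xxyxxxxyyyxxy
  rot[14] = xx$xxyxxxxyyyxxyy
  rot[15] = x$xxyxxxxyyyxxyyx
  rot[16] = $xxyxxxxyyyxxyyxx
Sorted (with $ < everything):
  sorted[0] = $xxyxxxxyyyxxyyxx
  sorted[1] = x$xxyxxxxyyyxxyyx
  sorted[2] = xx$xxyxxxxyyyxxyy
  sorted[3] = xxxxyyyxxyyxx$xxy
  sorted[4] = xxxyyyxxyyxx$xxyx
  sorted[5] = xxyxxxxyyyxxyyxx$
  sorted[6] = xxyyxx$xxyxxxxyyy
  sorted[7] = xxyyyxxyyxx$xxyxx
  sorted[8] = xyxxxxyyyxxyyxx$x
  sorted[9] = xyyxx$xxyxxxxyyyx
  sorted[10] = xyyyxxyyxx$xxyxxx
  sorted[11] = yxx$xxyxxxxyyyxxy
  sorted[12] = yxxxxyyyxxyyxx$xx
  sorted[13] = yxxyyxx$xxyxxxxyy
  sorted[14] = yyxx$xxyxxxxyyyxx
  sorted[15] = yyxxyyxx$xxyxxxxy
  sorted[16] = yyyxxyyxx$xxyxxxx
sorted[14] = yyxx$xxyxxxxyyyxx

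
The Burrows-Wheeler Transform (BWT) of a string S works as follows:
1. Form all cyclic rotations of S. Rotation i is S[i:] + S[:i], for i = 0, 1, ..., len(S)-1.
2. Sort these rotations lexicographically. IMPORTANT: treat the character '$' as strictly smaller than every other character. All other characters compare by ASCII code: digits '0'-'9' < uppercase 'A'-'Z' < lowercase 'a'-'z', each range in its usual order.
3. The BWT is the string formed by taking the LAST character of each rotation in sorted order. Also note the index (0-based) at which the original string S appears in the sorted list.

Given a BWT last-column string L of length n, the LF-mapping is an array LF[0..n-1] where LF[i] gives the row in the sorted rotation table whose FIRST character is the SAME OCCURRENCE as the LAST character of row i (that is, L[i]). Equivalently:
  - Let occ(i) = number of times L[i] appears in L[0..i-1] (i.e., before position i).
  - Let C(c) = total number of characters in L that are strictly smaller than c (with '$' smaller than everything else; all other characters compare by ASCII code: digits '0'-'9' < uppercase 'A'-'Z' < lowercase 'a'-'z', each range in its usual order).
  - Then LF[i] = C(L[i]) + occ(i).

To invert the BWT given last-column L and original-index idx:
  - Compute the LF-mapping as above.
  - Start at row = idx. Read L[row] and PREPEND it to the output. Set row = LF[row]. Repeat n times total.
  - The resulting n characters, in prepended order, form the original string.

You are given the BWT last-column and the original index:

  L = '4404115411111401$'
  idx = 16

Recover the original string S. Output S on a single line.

LF mapping: 11 12 1 13 3 4 16 14 5 6 7 8 9 15 2 10 0
Walk LF starting at row 16, prepending L[row]:
  step 1: row=16, L[16]='$', prepend. Next row=LF[16]=0
  step 2: row=0, L[0]='4', prepend. Next row=LF[0]=11
  step 3: row=11, L[11]='1', prepend. Next row=LF[11]=8
  step 4: row=8, L[8]='1', prepend. Next row=LF[8]=5
  step 5: row=5, L[5]='1', prepend. Next row=LF[5]=4
  step 6: row=4, L[4]='1', prepend. Next row=LF[4]=3
  step 7: row=3, L[3]='4', prepend. Next row=LF[3]=13
  step 8: row=13, L[13]='4', prepend. Next row=LF[13]=15
  step 9: row=15, L[15]='1', prepend. Next row=LF[15]=10
  step 10: row=10, L[10]='1', prepend. Next row=LF[10]=7
  step 11: row=7, L[7]='4', prepend. Next row=LF[7]=14
  step 12: row=14, L[14]='0', prepend. Next row=LF[14]=2
  step 13: row=2, L[2]='0', prepend. Next row=LF[2]=1
  step 14: row=1, L[1]='4', prepend. Next row=LF[1]=12
  step 15: row=12, L[12]='1', prepend. Next row=LF[12]=9
  step 16: row=9, L[9]='1', prepend. Next row=LF[9]=6
  step 17: row=6, L[6]='5', prepend. Next row=LF[6]=16
Reversed output: 5114004114411114$

Answer: 5114004114411114$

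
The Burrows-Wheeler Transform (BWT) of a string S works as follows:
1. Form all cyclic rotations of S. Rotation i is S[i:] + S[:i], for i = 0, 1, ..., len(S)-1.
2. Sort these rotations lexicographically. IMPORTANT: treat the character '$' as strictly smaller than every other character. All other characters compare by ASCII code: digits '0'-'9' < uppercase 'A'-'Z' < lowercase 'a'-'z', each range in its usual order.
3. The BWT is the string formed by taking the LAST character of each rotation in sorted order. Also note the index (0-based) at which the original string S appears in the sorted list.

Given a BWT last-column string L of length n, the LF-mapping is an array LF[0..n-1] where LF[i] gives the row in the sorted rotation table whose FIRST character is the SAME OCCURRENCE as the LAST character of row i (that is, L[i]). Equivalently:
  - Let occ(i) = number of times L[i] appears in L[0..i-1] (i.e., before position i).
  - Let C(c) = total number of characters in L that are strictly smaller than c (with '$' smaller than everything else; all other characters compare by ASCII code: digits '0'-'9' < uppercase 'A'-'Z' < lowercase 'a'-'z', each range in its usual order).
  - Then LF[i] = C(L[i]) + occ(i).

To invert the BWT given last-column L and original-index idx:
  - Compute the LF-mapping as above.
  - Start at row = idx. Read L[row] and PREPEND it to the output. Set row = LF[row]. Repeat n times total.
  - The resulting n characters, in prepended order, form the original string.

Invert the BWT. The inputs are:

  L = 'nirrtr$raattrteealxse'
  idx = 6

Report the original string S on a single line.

LF mapping: 9 7 10 11 16 12 0 13 1 2 17 18 14 19 4 5 3 8 20 15 6
Walk LF starting at row 6, prepending L[row]:
  step 1: row=6, L[6]='$', prepend. Next row=LF[6]=0
  step 2: row=0, L[0]='n', prepend. Next row=LF[0]=9
  step 3: row=9, L[9]='a', prepend. Next row=LF[9]=2
  step 4: row=2, L[2]='r', prepend. Next row=LF[2]=10
  step 5: row=10, L[10]='t', prepend. Next row=LF[10]=17
  step 6: row=17, L[17]='l', prepend. Next row=LF[17]=8
  step 7: row=8, L[8]='a', prepend. Next row=LF[8]=1
  step 8: row=1, L[1]='i', prepend. Next row=LF[1]=7
  step 9: row=7, L[7]='r', prepend. Next row=LF[7]=13
  step 10: row=13, L[13]='t', prepend. Next row=LF[13]=19
  step 11: row=19, L[19]='s', prepend. Next row=LF[19]=15
  step 12: row=15, L[15]='e', prepend. Next row=LF[15]=5
  step 13: row=5, L[5]='r', prepend. Next row=LF[5]=12
  step 14: row=12, L[12]='r', prepend. Next row=LF[12]=14
  step 15: row=14, L[14]='e', prepend. Next row=LF[14]=4
  step 16: row=4, L[4]='t', prepend. Next row=LF[4]=16
  step 17: row=16, L[16]='a', prepend. Next row=LF[16]=3
  step 18: row=3, L[3]='r', prepend. Next row=LF[3]=11
  step 19: row=11, L[11]='t', prepend. Next row=LF[11]=18
  step 20: row=18, L[18]='x', prepend. Next row=LF[18]=20
  step 21: row=20, L[20]='e', prepend. Next row=LF[20]=6
Reversed output: extraterrestrialtran$

Answer: extraterrestrialtran$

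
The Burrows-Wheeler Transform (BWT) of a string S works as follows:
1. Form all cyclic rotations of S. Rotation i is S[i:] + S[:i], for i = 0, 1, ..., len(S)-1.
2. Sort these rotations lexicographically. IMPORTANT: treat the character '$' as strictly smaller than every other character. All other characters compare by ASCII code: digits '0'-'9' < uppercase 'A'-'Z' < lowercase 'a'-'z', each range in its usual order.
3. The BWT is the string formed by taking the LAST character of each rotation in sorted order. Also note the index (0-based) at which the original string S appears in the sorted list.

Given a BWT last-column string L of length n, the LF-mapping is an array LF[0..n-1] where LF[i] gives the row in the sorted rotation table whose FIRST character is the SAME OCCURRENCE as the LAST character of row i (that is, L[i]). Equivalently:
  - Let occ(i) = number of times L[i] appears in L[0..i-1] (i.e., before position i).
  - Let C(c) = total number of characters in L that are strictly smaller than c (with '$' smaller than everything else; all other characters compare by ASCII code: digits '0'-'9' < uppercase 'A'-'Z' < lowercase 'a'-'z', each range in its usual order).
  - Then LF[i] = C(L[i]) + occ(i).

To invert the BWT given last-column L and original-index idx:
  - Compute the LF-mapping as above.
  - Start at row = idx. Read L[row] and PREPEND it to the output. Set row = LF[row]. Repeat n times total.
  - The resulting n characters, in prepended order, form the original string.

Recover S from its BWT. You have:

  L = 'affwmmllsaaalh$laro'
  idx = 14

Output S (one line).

LF mapping: 1 6 7 18 13 14 9 10 17 2 3 4 11 8 0 12 5 16 15
Walk LF starting at row 14, prepending L[row]:
  step 1: row=14, L[14]='$', prepend. Next row=LF[14]=0
  step 2: row=0, L[0]='a', prepend. Next row=LF[0]=1
  step 3: row=1, L[1]='f', prepend. Next row=LF[1]=6
  step 4: row=6, L[6]='l', prepend. Next row=LF[6]=9
  step 5: row=9, L[9]='a', prepend. Next row=LF[9]=2
  step 6: row=2, L[2]='f', prepend. Next row=LF[2]=7
  step 7: row=7, L[7]='l', prepend. Next row=LF[7]=10
  step 8: row=10, L[10]='a', prepend. Next row=LF[10]=3
  step 9: row=3, L[3]='w', prepend. Next row=LF[3]=18
  step 10: row=18, L[18]='o', prepend. Next row=LF[18]=15
  step 11: row=15, L[15]='l', prepend. Next row=LF[15]=12
  step 12: row=12, L[12]='l', prepend. Next row=LF[12]=11
  step 13: row=11, L[11]='a', prepend. Next row=LF[11]=4
  step 14: row=4, L[4]='m', prepend. Next row=LF[4]=13
  step 15: row=13, L[13]='h', prepend. Next row=LF[13]=8
  step 16: row=8, L[8]='s', prepend. Next row=LF[8]=17
  step 17: row=17, L[17]='r', prepend. Next row=LF[17]=16
  step 18: row=16, L[16]='a', prepend. Next row=LF[16]=5
  step 19: row=5, L[5]='m', prepend. Next row=LF[5]=14
Reversed output: marshmallowalfalfa$

Answer: marshmallowalfalfa$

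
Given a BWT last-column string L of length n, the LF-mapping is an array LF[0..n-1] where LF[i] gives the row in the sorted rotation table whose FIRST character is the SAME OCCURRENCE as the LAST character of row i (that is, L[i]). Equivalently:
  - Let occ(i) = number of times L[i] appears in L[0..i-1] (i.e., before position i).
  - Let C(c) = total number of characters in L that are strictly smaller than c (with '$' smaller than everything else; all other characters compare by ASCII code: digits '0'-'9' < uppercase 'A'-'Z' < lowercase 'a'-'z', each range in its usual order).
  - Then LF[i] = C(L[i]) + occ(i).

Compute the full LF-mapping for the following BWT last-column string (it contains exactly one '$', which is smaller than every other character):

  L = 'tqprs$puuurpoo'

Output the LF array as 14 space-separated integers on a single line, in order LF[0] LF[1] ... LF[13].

Char counts: '$':1, 'o':2, 'p':3, 'q':1, 'r':2, 's':1, 't':1, 'u':3
C (first-col start): C('$')=0, C('o')=1, C('p')=3, C('q')=6, C('r')=7, C('s')=9, C('t')=10, C('u')=11
L[0]='t': occ=0, LF[0]=C('t')+0=10+0=10
L[1]='q': occ=0, LF[1]=C('q')+0=6+0=6
L[2]='p': occ=0, LF[2]=C('p')+0=3+0=3
L[3]='r': occ=0, LF[3]=C('r')+0=7+0=7
L[4]='s': occ=0, LF[4]=C('s')+0=9+0=9
L[5]='$': occ=0, LF[5]=C('$')+0=0+0=0
L[6]='p': occ=1, LF[6]=C('p')+1=3+1=4
L[7]='u': occ=0, LF[7]=C('u')+0=11+0=11
L[8]='u': occ=1, LF[8]=C('u')+1=11+1=12
L[9]='u': occ=2, LF[9]=C('u')+2=11+2=13
L[10]='r': occ=1, LF[10]=C('r')+1=7+1=8
L[11]='p': occ=2, LF[11]=C('p')+2=3+2=5
L[12]='o': occ=0, LF[12]=C('o')+0=1+0=1
L[13]='o': occ=1, LF[13]=C('o')+1=1+1=2

Answer: 10 6 3 7 9 0 4 11 12 13 8 5 1 2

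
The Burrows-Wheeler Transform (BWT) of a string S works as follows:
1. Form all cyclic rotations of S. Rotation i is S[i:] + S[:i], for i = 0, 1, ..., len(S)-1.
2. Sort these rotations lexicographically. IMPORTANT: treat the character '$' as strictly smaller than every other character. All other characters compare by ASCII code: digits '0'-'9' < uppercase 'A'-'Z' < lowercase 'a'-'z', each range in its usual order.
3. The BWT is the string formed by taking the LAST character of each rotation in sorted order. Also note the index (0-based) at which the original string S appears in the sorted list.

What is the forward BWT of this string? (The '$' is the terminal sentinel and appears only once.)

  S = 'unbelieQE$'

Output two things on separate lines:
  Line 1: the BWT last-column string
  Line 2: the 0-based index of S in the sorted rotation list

Answer: EQenibleu$
9

Derivation:
All 10 rotations (rotation i = S[i:]+S[:i]):
  rot[0] = unbelieQE$
  rot[1] = nbelieQE$u
  rot[2] = belieQE$un
  rot[3] = elieQE$unb
  rot[4] = lieQE$unbe
  rot[5] = ieQE$unbel
  rot[6] = eQE$unbeli
  rot[7] = QE$unbelie
  rot[8] = E$unbelieQ
  rot[9] = $unbelieQE
Sorted (with $ < everything):
  sorted[0] = $unbelieQE  (last char: 'E')
  sorted[1] = E$unbelieQ  (last char: 'Q')
  sorted[2] = QE$unbelie  (last char: 'e')
  sorted[3] = belieQE$un  (last char: 'n')
  sorted[4] = eQE$unbeli  (last char: 'i')
  sorted[5] = elieQE$unb  (last char: 'b')
  sorted[6] = ieQE$unbel  (last char: 'l')
  sorted[7] = lieQE$unbe  (last char: 'e')
  sorted[8] = nbelieQE$u  (last char: 'u')
  sorted[9] = unbelieQE$  (last char: '$')
Last column: EQenibleu$
Original string S is at sorted index 9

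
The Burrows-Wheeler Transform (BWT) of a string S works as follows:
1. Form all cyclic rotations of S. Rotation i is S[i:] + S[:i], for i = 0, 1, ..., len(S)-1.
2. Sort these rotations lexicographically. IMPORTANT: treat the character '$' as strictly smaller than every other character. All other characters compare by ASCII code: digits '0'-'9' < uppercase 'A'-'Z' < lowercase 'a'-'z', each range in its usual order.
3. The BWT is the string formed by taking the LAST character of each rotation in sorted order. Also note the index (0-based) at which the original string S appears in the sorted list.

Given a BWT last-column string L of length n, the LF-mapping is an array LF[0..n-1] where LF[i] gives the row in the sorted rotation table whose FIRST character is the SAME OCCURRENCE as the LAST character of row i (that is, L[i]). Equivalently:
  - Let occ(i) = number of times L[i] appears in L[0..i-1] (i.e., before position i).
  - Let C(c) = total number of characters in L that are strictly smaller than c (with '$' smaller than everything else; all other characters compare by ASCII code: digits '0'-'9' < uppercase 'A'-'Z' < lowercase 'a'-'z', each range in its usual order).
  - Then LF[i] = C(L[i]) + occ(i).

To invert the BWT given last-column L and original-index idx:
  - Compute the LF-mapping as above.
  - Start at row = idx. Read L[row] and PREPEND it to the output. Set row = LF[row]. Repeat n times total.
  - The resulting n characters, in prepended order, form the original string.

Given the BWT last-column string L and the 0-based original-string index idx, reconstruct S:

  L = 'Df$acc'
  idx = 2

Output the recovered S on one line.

LF mapping: 1 5 0 2 3 4
Walk LF starting at row 2, prepending L[row]:
  step 1: row=2, L[2]='$', prepend. Next row=LF[2]=0
  step 2: row=0, L[0]='D', prepend. Next row=LF[0]=1
  step 3: row=1, L[1]='f', prepend. Next row=LF[1]=5
  step 4: row=5, L[5]='c', prepend. Next row=LF[5]=4
  step 5: row=4, L[4]='c', prepend. Next row=LF[4]=3
  step 6: row=3, L[3]='a', prepend. Next row=LF[3]=2
Reversed output: accfD$

Answer: accfD$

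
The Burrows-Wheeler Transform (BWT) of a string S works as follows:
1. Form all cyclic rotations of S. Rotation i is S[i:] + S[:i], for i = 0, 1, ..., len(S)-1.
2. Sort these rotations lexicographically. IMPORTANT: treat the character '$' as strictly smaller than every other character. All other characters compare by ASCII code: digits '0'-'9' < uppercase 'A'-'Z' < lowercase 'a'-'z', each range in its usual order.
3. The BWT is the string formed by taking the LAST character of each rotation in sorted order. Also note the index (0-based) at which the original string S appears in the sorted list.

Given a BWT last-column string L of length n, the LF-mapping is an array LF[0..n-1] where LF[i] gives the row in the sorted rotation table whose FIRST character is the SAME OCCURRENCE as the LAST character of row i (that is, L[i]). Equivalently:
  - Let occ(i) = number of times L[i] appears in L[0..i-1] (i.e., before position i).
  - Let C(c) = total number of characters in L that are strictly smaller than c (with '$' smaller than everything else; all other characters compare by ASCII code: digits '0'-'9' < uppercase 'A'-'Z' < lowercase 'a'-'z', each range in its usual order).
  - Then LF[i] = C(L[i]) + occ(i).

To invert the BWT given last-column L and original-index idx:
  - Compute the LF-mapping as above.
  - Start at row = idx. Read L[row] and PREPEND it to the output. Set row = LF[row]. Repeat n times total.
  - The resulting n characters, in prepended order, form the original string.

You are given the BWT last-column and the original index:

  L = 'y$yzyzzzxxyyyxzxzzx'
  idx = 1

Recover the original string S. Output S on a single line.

Answer: xyxzyxyyyzxzxzzzzy$

Derivation:
LF mapping: 6 0 7 12 8 13 14 15 1 2 9 10 11 3 16 4 17 18 5
Walk LF starting at row 1, prepending L[row]:
  step 1: row=1, L[1]='$', prepend. Next row=LF[1]=0
  step 2: row=0, L[0]='y', prepend. Next row=LF[0]=6
  step 3: row=6, L[6]='z', prepend. Next row=LF[6]=14
  step 4: row=14, L[14]='z', prepend. Next row=LF[14]=16
  step 5: row=16, L[16]='z', prepend. Next row=LF[16]=17
  step 6: row=17, L[17]='z', prepend. Next row=LF[17]=18
  step 7: row=18, L[18]='x', prepend. Next row=LF[18]=5
  step 8: row=5, L[5]='z', prepend. Next row=LF[5]=13
  step 9: row=13, L[13]='x', prepend. Next row=LF[13]=3
  step 10: row=3, L[3]='z', prepend. Next row=LF[3]=12
  step 11: row=12, L[12]='y', prepend. Next row=LF[12]=11
  step 12: row=11, L[11]='y', prepend. Next row=LF[11]=10
  step 13: row=10, L[10]='y', prepend. Next row=LF[10]=9
  step 14: row=9, L[9]='x', prepend. Next row=LF[9]=2
  step 15: row=2, L[2]='y', prepend. Next row=LF[2]=7
  step 16: row=7, L[7]='z', prepend. Next row=LF[7]=15
  step 17: row=15, L[15]='x', prepend. Next row=LF[15]=4
  step 18: row=4, L[4]='y', prepend. Next row=LF[4]=8
  step 19: row=8, L[8]='x', prepend. Next row=LF[8]=1
Reversed output: xyxzyxyyyzxzxzzzzy$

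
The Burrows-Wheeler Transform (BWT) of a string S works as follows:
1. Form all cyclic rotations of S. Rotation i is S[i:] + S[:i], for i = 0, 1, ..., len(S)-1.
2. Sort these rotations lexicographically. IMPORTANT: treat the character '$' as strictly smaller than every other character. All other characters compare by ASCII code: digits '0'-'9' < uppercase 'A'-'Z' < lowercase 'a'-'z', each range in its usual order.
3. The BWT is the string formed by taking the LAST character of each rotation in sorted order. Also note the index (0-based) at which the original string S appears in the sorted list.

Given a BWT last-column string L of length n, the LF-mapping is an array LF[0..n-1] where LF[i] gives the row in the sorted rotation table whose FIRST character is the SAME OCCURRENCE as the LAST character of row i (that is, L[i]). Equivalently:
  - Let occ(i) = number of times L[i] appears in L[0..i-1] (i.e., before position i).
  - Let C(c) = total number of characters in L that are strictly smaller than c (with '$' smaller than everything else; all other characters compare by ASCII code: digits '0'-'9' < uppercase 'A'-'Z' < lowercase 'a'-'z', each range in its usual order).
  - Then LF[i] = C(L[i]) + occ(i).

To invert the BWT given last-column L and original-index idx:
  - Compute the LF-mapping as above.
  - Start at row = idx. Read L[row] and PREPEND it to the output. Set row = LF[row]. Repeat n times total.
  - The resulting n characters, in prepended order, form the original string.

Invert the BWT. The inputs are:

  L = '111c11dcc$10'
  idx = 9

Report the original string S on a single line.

Answer: c1cc10d1111$

Derivation:
LF mapping: 2 3 4 8 5 6 11 9 10 0 7 1
Walk LF starting at row 9, prepending L[row]:
  step 1: row=9, L[9]='$', prepend. Next row=LF[9]=0
  step 2: row=0, L[0]='1', prepend. Next row=LF[0]=2
  step 3: row=2, L[2]='1', prepend. Next row=LF[2]=4
  step 4: row=4, L[4]='1', prepend. Next row=LF[4]=5
  step 5: row=5, L[5]='1', prepend. Next row=LF[5]=6
  step 6: row=6, L[6]='d', prepend. Next row=LF[6]=11
  step 7: row=11, L[11]='0', prepend. Next row=LF[11]=1
  step 8: row=1, L[1]='1', prepend. Next row=LF[1]=3
  step 9: row=3, L[3]='c', prepend. Next row=LF[3]=8
  step 10: row=8, L[8]='c', prepend. Next row=LF[8]=10
  step 11: row=10, L[10]='1', prepend. Next row=LF[10]=7
  step 12: row=7, L[7]='c', prepend. Next row=LF[7]=9
Reversed output: c1cc10d1111$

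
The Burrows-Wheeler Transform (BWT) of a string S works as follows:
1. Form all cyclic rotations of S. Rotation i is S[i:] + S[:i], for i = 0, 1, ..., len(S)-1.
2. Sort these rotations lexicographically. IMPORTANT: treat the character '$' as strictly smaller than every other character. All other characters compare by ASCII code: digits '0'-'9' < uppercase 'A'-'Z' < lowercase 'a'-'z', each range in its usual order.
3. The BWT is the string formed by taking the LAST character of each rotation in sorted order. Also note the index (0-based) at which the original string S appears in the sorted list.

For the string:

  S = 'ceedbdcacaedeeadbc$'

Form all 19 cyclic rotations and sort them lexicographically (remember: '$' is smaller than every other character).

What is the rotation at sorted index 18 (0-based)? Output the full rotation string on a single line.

All 19 rotations (rotation i = S[i:]+S[:i]):
  rot[0] = ceedbdcacaedeeadbc$
  rot[1] = eedbdcacaedeeadbc$c
  rot[2] = edbdcacaedeeadbc$ce
  rot[3] = dbdcacaedeeadbc$cee
  rot[4] = bdcacaedeeadbc$ceed
  rot[5] = dcacaedeeadbc$ceedb
  rot[6] = cacaedeeadbc$ceedbd
  rot[7] = acaedeeadbc$ceedbdc
  rot[8] = caedeeadbc$ceedbdca
  rot[9] = aedeeadbc$ceedbdcac
  rot[10] = edeeadbc$ceedbdcaca
  rot[11] = deeadbc$ceedbdcacae
  rot[12] = eeadbc$ceedbdcacaed
  rot[13] = eadbc$ceedbdcacaede
  rot[14] = adbc$ceedbdcacaedee
  rot[15] = dbc$ceedbdcacaedeea
  rot[16] = bc$ceedbdcacaedeead
  rot[17] = c$ceedbdcacaedeeadb
  rot[18] = $ceedbdcacaedeeadbc
Sorted (with $ < everything):
  sorted[0] = $ceedbdcacaedeeadbc
  sorted[1] = acaedeeadbc$ceedbdc
  sorted[2] = adbc$ceedbdcacaedee
  sorted[3] = aedeeadbc$ceedbdcac
  sorted[4] = bc$ceedbdcacaedeead
  sorted[5] = bdcacaedeeadbc$ceed
  sorted[6] = c$ceedbdcacaedeeadb
  sorted[7] = cacaedeeadbc$ceedbd
  sorted[8] = caedeeadbc$ceedbdca
  sorted[9] = ceedbdcacaedeeadbc$
  sorted[10] = dbc$ceedbdcacaedeea
  sorted[11] = dbdcacaedeeadbc$cee
  sorted[12] = dcacaedeeadbc$ceedb
  sorted[13] = deeadbc$ceedbdcacae
  sorted[14] = eadbc$ceedbdcacaede
  sorted[15] = edbdcacaedeeadbc$ce
  sorted[16] = edeeadbc$ceedbdcaca
  sorted[17] = eeadbc$ceedbdcacaed
  sorted[18] = eedbdcacaedeeadbc$c
sorted[18] = eedbdcacaedeeadbc$c

Answer: eedbdcacaedeeadbc$c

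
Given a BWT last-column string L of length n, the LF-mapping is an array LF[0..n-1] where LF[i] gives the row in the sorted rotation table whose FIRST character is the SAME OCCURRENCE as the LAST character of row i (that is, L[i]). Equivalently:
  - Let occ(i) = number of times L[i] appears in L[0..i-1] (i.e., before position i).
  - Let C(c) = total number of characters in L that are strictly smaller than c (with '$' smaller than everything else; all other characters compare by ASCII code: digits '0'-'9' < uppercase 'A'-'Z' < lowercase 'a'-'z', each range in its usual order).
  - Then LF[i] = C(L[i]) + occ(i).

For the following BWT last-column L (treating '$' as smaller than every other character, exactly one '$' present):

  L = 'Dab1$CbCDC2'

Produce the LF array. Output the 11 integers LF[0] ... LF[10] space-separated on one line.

Answer: 6 8 9 1 0 3 10 4 7 5 2

Derivation:
Char counts: '$':1, '1':1, '2':1, 'C':3, 'D':2, 'a':1, 'b':2
C (first-col start): C('$')=0, C('1')=1, C('2')=2, C('C')=3, C('D')=6, C('a')=8, C('b')=9
L[0]='D': occ=0, LF[0]=C('D')+0=6+0=6
L[1]='a': occ=0, LF[1]=C('a')+0=8+0=8
L[2]='b': occ=0, LF[2]=C('b')+0=9+0=9
L[3]='1': occ=0, LF[3]=C('1')+0=1+0=1
L[4]='$': occ=0, LF[4]=C('$')+0=0+0=0
L[5]='C': occ=0, LF[5]=C('C')+0=3+0=3
L[6]='b': occ=1, LF[6]=C('b')+1=9+1=10
L[7]='C': occ=1, LF[7]=C('C')+1=3+1=4
L[8]='D': occ=1, LF[8]=C('D')+1=6+1=7
L[9]='C': occ=2, LF[9]=C('C')+2=3+2=5
L[10]='2': occ=0, LF[10]=C('2')+0=2+0=2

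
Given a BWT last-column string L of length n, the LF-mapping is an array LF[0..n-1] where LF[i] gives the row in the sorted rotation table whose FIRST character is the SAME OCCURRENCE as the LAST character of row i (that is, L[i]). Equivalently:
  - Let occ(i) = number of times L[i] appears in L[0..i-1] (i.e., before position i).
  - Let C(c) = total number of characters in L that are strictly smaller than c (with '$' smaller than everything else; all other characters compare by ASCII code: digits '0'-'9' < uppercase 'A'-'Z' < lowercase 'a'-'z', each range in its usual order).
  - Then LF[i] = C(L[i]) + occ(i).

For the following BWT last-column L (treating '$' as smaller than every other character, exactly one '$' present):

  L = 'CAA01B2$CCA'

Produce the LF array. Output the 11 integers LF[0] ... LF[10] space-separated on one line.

Answer: 8 4 5 1 2 7 3 0 9 10 6

Derivation:
Char counts: '$':1, '0':1, '1':1, '2':1, 'A':3, 'B':1, 'C':3
C (first-col start): C('$')=0, C('0')=1, C('1')=2, C('2')=3, C('A')=4, C('B')=7, C('C')=8
L[0]='C': occ=0, LF[0]=C('C')+0=8+0=8
L[1]='A': occ=0, LF[1]=C('A')+0=4+0=4
L[2]='A': occ=1, LF[2]=C('A')+1=4+1=5
L[3]='0': occ=0, LF[3]=C('0')+0=1+0=1
L[4]='1': occ=0, LF[4]=C('1')+0=2+0=2
L[5]='B': occ=0, LF[5]=C('B')+0=7+0=7
L[6]='2': occ=0, LF[6]=C('2')+0=3+0=3
L[7]='$': occ=0, LF[7]=C('$')+0=0+0=0
L[8]='C': occ=1, LF[8]=C('C')+1=8+1=9
L[9]='C': occ=2, LF[9]=C('C')+2=8+2=10
L[10]='A': occ=2, LF[10]=C('A')+2=4+2=6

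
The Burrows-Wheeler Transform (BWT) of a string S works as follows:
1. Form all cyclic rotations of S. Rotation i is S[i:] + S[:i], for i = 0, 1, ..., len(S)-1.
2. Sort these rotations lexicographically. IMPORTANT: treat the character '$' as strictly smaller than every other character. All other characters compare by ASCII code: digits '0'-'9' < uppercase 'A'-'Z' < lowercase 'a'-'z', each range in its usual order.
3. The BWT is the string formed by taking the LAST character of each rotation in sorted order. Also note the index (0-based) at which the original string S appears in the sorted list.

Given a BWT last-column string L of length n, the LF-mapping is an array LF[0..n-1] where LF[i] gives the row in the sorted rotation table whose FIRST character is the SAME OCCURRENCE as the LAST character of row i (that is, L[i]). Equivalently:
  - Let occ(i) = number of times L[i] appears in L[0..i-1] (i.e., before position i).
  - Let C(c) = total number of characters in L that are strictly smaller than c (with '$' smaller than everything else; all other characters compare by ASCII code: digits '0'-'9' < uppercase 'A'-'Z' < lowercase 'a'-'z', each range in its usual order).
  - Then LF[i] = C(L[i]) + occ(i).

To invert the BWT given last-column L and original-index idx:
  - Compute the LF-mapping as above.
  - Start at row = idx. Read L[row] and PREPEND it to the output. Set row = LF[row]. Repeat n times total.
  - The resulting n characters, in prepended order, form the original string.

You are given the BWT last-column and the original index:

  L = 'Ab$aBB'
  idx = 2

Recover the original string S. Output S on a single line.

Answer: BaBbA$

Derivation:
LF mapping: 1 5 0 4 2 3
Walk LF starting at row 2, prepending L[row]:
  step 1: row=2, L[2]='$', prepend. Next row=LF[2]=0
  step 2: row=0, L[0]='A', prepend. Next row=LF[0]=1
  step 3: row=1, L[1]='b', prepend. Next row=LF[1]=5
  step 4: row=5, L[5]='B', prepend. Next row=LF[5]=3
  step 5: row=3, L[3]='a', prepend. Next row=LF[3]=4
  step 6: row=4, L[4]='B', prepend. Next row=LF[4]=2
Reversed output: BaBbA$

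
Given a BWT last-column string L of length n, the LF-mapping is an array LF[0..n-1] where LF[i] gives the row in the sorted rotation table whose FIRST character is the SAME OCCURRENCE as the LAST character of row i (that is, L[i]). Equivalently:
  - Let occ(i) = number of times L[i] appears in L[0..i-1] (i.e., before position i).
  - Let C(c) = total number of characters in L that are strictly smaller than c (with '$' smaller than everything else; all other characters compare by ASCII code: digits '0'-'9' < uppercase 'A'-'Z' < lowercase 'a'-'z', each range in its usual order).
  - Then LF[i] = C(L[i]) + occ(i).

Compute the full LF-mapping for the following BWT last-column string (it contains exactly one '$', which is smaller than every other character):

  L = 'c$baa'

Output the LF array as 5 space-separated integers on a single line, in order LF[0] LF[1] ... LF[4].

Answer: 4 0 3 1 2

Derivation:
Char counts: '$':1, 'a':2, 'b':1, 'c':1
C (first-col start): C('$')=0, C('a')=1, C('b')=3, C('c')=4
L[0]='c': occ=0, LF[0]=C('c')+0=4+0=4
L[1]='$': occ=0, LF[1]=C('$')+0=0+0=0
L[2]='b': occ=0, LF[2]=C('b')+0=3+0=3
L[3]='a': occ=0, LF[3]=C('a')+0=1+0=1
L[4]='a': occ=1, LF[4]=C('a')+1=1+1=2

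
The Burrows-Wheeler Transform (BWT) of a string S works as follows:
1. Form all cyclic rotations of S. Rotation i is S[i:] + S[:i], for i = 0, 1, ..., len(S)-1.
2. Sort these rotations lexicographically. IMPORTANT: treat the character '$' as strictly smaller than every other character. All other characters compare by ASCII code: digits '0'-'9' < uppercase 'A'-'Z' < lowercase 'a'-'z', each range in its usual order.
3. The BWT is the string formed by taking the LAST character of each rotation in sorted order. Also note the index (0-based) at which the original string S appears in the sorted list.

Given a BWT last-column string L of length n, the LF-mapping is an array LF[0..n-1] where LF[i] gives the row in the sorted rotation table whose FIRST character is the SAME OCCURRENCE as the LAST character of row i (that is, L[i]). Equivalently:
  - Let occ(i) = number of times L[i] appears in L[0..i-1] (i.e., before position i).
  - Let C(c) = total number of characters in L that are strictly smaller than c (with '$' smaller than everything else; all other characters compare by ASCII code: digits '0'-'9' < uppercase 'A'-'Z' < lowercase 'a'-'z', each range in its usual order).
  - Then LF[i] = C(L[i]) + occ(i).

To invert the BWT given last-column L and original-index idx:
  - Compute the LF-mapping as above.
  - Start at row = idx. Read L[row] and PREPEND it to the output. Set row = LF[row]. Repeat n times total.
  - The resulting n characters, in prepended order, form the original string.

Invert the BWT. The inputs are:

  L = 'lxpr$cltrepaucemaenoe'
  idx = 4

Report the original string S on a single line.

LF mapping: 9 20 14 16 0 3 10 18 17 5 15 1 19 4 6 11 2 7 12 13 8
Walk LF starting at row 4, prepending L[row]:
  step 1: row=4, L[4]='$', prepend. Next row=LF[4]=0
  step 2: row=0, L[0]='l', prepend. Next row=LF[0]=9
  step 3: row=9, L[9]='e', prepend. Next row=LF[9]=5
  step 4: row=5, L[5]='c', prepend. Next row=LF[5]=3
  step 5: row=3, L[3]='r', prepend. Next row=LF[3]=16
  step 6: row=16, L[16]='a', prepend. Next row=LF[16]=2
  step 7: row=2, L[2]='p', prepend. Next row=LF[2]=14
  step 8: row=14, L[14]='e', prepend. Next row=LF[14]=6
  step 9: row=6, L[6]='l', prepend. Next row=LF[6]=10
  step 10: row=10, L[10]='p', prepend. Next row=LF[10]=15
  step 11: row=15, L[15]='m', prepend. Next row=LF[15]=11
  step 12: row=11, L[11]='a', prepend. Next row=LF[11]=1
  step 13: row=1, L[1]='x', prepend. Next row=LF[1]=20
  step 14: row=20, L[20]='e', prepend. Next row=LF[20]=8
  step 15: row=8, L[8]='r', prepend. Next row=LF[8]=17
  step 16: row=17, L[17]='e', prepend. Next row=LF[17]=7
  step 17: row=7, L[7]='t', prepend. Next row=LF[7]=18
  step 18: row=18, L[18]='n', prepend. Next row=LF[18]=12
  step 19: row=12, L[12]='u', prepend. Next row=LF[12]=19
  step 20: row=19, L[19]='o', prepend. Next row=LF[19]=13
  step 21: row=13, L[13]='c', prepend. Next row=LF[13]=4
Reversed output: counterexampleparcel$

Answer: counterexampleparcel$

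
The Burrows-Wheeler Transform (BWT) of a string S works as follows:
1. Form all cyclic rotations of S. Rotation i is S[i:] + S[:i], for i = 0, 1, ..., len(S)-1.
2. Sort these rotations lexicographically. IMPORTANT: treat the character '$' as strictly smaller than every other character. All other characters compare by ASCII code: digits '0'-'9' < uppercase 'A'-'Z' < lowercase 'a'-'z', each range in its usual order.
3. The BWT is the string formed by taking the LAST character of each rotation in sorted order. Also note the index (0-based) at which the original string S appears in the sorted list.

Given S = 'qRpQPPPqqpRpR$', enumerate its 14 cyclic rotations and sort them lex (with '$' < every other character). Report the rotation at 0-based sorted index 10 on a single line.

All 14 rotations (rotation i = S[i:]+S[:i]):
  rot[0] = qRpQPPPqqpRpR$
  rot[1] = RpQPPPqqpRpR$q
  rot[2] = pQPPPqqpRpR$qR
  rot[3] = QPPPqqpRpR$qRp
  rot[4] = PPPqqpRpR$qRpQ
  rot[5] = PPqqpRpR$qRpQP
  rot[6] = PqqpRpR$qRpQPP
  rot[7] = qqpRpR$qRpQPPP
  rot[8] = qpRpR$qRpQPPPq
  rot[9] = pRpR$qRpQPPPqq
  rot[10] = RpR$qRpQPPPqqp
  rot[11] = pR$qRpQPPPqqpR
  rot[12] = R$qRpQPPPqqpRp
  rot[13] = $qRpQPPPqqpRpR
Sorted (with $ < everything):
  sorted[0] = $qRpQPPPqqpRpR
  sorted[1] = PPPqqpRpR$qRpQ
  sorted[2] = PPqqpRpR$qRpQP
  sorted[3] = PqqpRpR$qRpQPP
  sorted[4] = QPPPqqpRpR$qRp
  sorted[5] = R$qRpQPPPqqpRp
  sorted[6] = RpQPPPqqpRpR$q
  sorted[7] = RpR$qRpQPPPqqp
  sorted[8] = pQPPPqqpRpR$qR
  sorted[9] = pR$qRpQPPPqqpR
  sorted[10] = pRpR$qRpQPPPqq
  sorted[11] = qRpQPPPqqpRpR$
  sorted[12] = qpRpR$qRpQPPPq
  sorted[13] = qqpRpR$qRpQPPP
sorted[10] = pRpR$qRpQPPPqq

Answer: pRpR$qRpQPPPqq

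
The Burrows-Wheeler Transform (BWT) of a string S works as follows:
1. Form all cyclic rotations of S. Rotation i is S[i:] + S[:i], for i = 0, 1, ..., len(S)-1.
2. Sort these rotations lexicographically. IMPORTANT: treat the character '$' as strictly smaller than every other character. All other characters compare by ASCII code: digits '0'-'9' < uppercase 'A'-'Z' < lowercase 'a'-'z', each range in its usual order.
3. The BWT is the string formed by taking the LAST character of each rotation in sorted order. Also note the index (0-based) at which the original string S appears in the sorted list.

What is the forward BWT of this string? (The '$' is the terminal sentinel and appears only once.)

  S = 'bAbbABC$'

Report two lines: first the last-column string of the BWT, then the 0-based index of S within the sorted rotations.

Answer: CbbABb$A
6

Derivation:
All 8 rotations (rotation i = S[i:]+S[:i]):
  rot[0] = bAbbABC$
  rot[1] = AbbABC$b
  rot[2] = bbABC$bA
  rot[3] = bABC$bAb
  rot[4] = ABC$bAbb
  rot[5] = BC$bAbbA
  rot[6] = C$bAbbAB
  rot[7] = $bAbbABC
Sorted (with $ < everything):
  sorted[0] = $bAbbABC  (last char: 'C')
  sorted[1] = ABC$bAbb  (last char: 'b')
  sorted[2] = AbbABC$b  (last char: 'b')
  sorted[3] = BC$bAbbA  (last char: 'A')
  sorted[4] = C$bAbbAB  (last char: 'B')
  sorted[5] = bABC$bAb  (last char: 'b')
  sorted[6] = bAbbABC$  (last char: '$')
  sorted[7] = bbABC$bA  (last char: 'A')
Last column: CbbABb$A
Original string S is at sorted index 6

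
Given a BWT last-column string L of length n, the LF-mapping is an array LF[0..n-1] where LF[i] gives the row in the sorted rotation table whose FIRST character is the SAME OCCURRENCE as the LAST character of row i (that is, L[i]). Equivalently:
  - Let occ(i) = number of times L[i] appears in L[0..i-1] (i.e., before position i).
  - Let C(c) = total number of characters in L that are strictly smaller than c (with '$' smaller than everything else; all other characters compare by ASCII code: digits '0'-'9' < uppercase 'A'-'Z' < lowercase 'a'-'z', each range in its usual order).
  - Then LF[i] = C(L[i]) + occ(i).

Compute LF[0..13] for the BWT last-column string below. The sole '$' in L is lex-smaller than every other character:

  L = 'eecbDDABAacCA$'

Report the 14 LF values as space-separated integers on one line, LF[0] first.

Answer: 12 13 10 9 6 7 1 4 2 8 11 5 3 0

Derivation:
Char counts: '$':1, 'A':3, 'B':1, 'C':1, 'D':2, 'a':1, 'b':1, 'c':2, 'e':2
C (first-col start): C('$')=0, C('A')=1, C('B')=4, C('C')=5, C('D')=6, C('a')=8, C('b')=9, C('c')=10, C('e')=12
L[0]='e': occ=0, LF[0]=C('e')+0=12+0=12
L[1]='e': occ=1, LF[1]=C('e')+1=12+1=13
L[2]='c': occ=0, LF[2]=C('c')+0=10+0=10
L[3]='b': occ=0, LF[3]=C('b')+0=9+0=9
L[4]='D': occ=0, LF[4]=C('D')+0=6+0=6
L[5]='D': occ=1, LF[5]=C('D')+1=6+1=7
L[6]='A': occ=0, LF[6]=C('A')+0=1+0=1
L[7]='B': occ=0, LF[7]=C('B')+0=4+0=4
L[8]='A': occ=1, LF[8]=C('A')+1=1+1=2
L[9]='a': occ=0, LF[9]=C('a')+0=8+0=8
L[10]='c': occ=1, LF[10]=C('c')+1=10+1=11
L[11]='C': occ=0, LF[11]=C('C')+0=5+0=5
L[12]='A': occ=2, LF[12]=C('A')+2=1+2=3
L[13]='$': occ=0, LF[13]=C('$')+0=0+0=0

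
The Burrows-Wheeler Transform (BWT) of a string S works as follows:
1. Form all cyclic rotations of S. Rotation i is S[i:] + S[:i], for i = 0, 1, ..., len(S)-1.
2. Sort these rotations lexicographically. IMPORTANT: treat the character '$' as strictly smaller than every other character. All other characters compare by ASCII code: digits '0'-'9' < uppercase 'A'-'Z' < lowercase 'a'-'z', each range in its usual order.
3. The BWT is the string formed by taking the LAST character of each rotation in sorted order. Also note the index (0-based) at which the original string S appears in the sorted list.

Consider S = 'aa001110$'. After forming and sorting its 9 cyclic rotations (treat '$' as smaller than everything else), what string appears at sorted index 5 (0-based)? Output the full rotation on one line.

Answer: 110$aa001

Derivation:
All 9 rotations (rotation i = S[i:]+S[:i]):
  rot[0] = aa001110$
  rot[1] = a001110$a
  rot[2] = 001110$aa
  rot[3] = 01110$aa0
  rot[4] = 1110$aa00
  rot[5] = 110$aa001
  rot[6] = 10$aa0011
  rot[7] = 0$aa00111
  rot[8] = $aa001110
Sorted (with $ < everything):
  sorted[0] = $aa001110
  sorted[1] = 0$aa00111
  sorted[2] = 001110$aa
  sorted[3] = 01110$aa0
  sorted[4] = 10$aa0011
  sorted[5] = 110$aa001
  sorted[6] = 1110$aa00
  sorted[7] = a001110$a
  sorted[8] = aa001110$
sorted[5] = 110$aa001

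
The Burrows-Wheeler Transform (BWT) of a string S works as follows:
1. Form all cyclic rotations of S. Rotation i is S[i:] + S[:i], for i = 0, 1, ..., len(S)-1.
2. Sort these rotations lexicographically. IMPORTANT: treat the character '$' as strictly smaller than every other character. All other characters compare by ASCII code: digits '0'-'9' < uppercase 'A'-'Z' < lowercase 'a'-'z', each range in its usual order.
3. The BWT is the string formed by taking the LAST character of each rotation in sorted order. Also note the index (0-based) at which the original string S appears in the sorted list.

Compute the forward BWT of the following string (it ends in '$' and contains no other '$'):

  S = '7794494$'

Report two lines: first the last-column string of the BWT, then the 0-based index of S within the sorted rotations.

All 8 rotations (rotation i = S[i:]+S[:i]):
  rot[0] = 7794494$
  rot[1] = 794494$7
  rot[2] = 94494$77
  rot[3] = 4494$779
  rot[4] = 494$7794
  rot[5] = 94$77944
  rot[6] = 4$779449
  rot[7] = $7794494
Sorted (with $ < everything):
  sorted[0] = $7794494  (last char: '4')
  sorted[1] = 4$779449  (last char: '9')
  sorted[2] = 4494$779  (last char: '9')
  sorted[3] = 494$7794  (last char: '4')
  sorted[4] = 7794494$  (last char: '$')
  sorted[5] = 794494$7  (last char: '7')
  sorted[6] = 94$77944  (last char: '4')
  sorted[7] = 94494$77  (last char: '7')
Last column: 4994$747
Original string S is at sorted index 4

Answer: 4994$747
4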